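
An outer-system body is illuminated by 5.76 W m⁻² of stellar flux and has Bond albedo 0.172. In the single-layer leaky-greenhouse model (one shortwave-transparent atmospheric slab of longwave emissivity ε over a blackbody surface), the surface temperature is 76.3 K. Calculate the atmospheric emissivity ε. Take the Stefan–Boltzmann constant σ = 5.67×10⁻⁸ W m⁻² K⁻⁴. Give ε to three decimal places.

First, T_e = [5.760·(1−0.172)/(4σ)]^(1/4) = 67.72 K.
Inverting T_s⁴ = 2T_e⁴/(2−ε): (T_e/T_s)⁴ = 0.6205, so ε = 2(1 − 0.6205) = 0.7591.

0.759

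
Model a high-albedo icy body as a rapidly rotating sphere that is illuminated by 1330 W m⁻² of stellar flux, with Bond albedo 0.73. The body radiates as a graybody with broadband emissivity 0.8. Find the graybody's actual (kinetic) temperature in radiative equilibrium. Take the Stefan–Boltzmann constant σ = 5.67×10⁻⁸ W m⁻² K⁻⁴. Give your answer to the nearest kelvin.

211 K

The planet absorbs (1−α)S over its disc πR² and re-emits over 4πR², so the mean absorbed flux is (1−0.73)·1330/4 = 89.78 W m⁻².
Equating to εσT⁴ with ε = 0.8: T = (89.78/0.8σ)^(1/4) = 210.9 K.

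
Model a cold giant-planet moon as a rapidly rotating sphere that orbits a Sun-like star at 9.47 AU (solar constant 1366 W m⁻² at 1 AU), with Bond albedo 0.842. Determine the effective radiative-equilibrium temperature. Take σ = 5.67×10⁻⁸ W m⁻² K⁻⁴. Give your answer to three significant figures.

57.1 K

Irradiance scales as 1/d², so S = 1366 W m⁻² × (1/9.47)² = 15.23 W m⁻².
Absorbed flux (global mean): S(1−α)/4 = 15.23·0.158/4 = 0.6017 W m⁻².
In equilibrium σT⁴ equals this, so T = 57.07 K.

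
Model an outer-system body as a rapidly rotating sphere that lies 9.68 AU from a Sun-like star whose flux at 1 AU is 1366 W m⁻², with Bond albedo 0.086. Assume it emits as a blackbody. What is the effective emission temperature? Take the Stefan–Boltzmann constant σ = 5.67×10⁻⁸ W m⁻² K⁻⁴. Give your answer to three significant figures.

87.5 K

Irradiance scales as 1/d², so S = 1366 W m⁻² × (1/9.68)² = 14.58 W m⁻².
Absorbed flux (global mean): S(1−α)/4 = 14.58·0.914/4 = 3.331 W m⁻².
Balancing against σT⁴: T = (3.331/5.67×10⁻⁸)^(1/4) = 87.55 K.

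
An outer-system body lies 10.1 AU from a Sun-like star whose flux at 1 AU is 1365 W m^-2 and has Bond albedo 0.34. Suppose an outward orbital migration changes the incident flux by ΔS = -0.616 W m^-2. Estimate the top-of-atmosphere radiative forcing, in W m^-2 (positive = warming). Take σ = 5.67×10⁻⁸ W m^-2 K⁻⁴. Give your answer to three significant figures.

Flux at the orbit: S = 1365/(10.1)² = 13.38 W m^-2.
ΔF = Δ[S(1−α)]/4 = (1−0.34)·-0.616/4 = -0.1016 W m^-2.

-0.102 W m^-2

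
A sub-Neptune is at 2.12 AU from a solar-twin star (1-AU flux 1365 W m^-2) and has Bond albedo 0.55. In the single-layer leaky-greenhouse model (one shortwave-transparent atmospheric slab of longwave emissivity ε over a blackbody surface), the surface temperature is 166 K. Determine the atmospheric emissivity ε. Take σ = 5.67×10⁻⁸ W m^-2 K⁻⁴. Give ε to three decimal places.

0.413

Irradiance scales as 1/d², so S = 1365 W m^-2 × (1/2.12)² = 303.7 W m^-2.
First, T_e = [303.7·(1−0.55)/(4σ)]^(1/4) = 156.7 K.
Since (2−ε)/2 = (T_e/T_s)⁴ = 0.7936, ε = 0.4128.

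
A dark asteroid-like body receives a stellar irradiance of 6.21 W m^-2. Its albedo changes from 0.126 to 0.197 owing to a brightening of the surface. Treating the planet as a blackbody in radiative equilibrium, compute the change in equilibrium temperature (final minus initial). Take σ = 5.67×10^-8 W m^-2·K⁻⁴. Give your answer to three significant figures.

Before: T₁ = [6.210·0.874/(4σ)]^(1/4) = 69.94 K.
With α = 0.197, T₂ = 68.48 K.
ΔT = T₂ − T₁ = -1.466 K.

-1.47 K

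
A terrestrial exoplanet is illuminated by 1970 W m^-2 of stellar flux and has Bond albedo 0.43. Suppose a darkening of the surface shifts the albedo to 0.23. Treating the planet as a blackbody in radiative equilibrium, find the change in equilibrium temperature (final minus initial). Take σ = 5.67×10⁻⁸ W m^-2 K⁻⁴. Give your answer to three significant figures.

20.7 K

Initial: T₁ = [S(1−0.43)/(4σ)]^(1/4) = 265.3 K.
With α = 0.23, T₂ = 286.0 K.
ΔT = T₂ − T₁ = 20.71 K.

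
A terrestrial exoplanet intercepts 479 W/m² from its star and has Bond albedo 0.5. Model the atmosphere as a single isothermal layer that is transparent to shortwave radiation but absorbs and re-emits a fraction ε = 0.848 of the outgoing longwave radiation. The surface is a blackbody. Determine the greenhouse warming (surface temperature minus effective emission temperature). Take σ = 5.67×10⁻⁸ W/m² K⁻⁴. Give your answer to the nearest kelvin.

Effective emission temperature (TOA balance): σT_e⁴ = S(1−α)/4 = 59.88 W/m² → T_e = 180.3 K.
Surface balance with a leaky layer gives σT_s⁴ = σT_e⁴·2/(2−ε), so T_s = T_e·[2/(2−0.848)]^(1/4) = 206.9 K.
The atmosphere warms the surface by 26.66 K.

27 kelvin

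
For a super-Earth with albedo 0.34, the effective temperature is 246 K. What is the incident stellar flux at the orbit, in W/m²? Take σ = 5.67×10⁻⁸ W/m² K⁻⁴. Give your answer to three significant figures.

1260 W/m²

From S(1−α)/4 = σT⁴: S = 4σT⁴/(1−α).
The emitted flux is σT⁴ = 207.6 W/m².
So S = 4×207.6/(1−0.34) = 1258 W/m².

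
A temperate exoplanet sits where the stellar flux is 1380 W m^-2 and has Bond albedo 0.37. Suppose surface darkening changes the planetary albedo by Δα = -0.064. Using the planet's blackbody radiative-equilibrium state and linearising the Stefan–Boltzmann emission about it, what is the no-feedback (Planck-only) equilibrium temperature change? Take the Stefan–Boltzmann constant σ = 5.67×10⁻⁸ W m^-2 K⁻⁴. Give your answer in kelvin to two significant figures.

The baseline emission temperature is T_e = 248.8 K.
ΔF = −(S/4)Δα = −(1380/4)×(-0.064) = 22.08 W m^-2.
Planck response: λ_P = 4σT_e³ = 4·5.67×10⁻⁸·(248.8)³ = 3.494 W m^-2/K.
So ΔT₀ = 22.08/3.494 = 6.32 K.

6.3 K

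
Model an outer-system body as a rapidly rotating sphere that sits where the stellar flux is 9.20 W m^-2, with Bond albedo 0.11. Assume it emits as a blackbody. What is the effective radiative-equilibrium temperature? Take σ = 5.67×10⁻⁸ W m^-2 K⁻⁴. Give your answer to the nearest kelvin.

78 K

Averaging over the sphere, the absorbed flux is S(1−α)/4 = 2.047 W m^-2.
Balancing against σT⁴: T = (2.047/5.67×10⁻⁸)^(1/4) = 77.51 K.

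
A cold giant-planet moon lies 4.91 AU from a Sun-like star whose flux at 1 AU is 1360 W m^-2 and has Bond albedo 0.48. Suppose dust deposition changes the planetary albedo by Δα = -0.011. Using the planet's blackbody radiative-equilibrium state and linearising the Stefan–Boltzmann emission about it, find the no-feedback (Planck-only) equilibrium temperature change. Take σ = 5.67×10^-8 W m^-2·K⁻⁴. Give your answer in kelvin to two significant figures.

0.56 kelvin

Irradiance scales as 1/d², so S = 1360 W m^-2 × (1/4.91)² = 56.41 W m^-2.
Reference equilibrium: T_e = [S(1−α)/(4σ)]^(1/4) = 106.6 K.
ΔF = −(S/4)Δα = −(56.41/4)×(-0.011) = 0.1551 W m^-2.
Linearising σT⁴ gives d(σT⁴)/dT = 4σT_e³ = 0.2751 W m^-2 per K.
ΔT₀ = ΔF/λ_P = 0.1551/0.2751 = 0.564 K.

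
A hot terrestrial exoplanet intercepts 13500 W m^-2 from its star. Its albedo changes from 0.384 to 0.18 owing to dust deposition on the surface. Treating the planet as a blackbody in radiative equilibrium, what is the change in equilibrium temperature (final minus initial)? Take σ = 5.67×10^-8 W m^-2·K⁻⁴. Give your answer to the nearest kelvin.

With α = 0.384, T₁ = 437.6 K.
After:  T₂ = [13500·0.82/(4σ)]^(1/4) = 470.0 K.
Change: 470.0 − 437.6 = 32.44 K.

32 kelvin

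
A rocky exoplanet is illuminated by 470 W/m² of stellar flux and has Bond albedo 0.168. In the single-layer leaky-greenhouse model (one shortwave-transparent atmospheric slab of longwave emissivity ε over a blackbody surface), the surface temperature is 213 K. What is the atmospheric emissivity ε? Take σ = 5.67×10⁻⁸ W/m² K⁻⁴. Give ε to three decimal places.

Effective temperature: T_e = [S(1−α)/(4σ)]^(1/4) = 203.8 K.
Inverting T_s⁴ = 2T_e⁴/(2−ε): (T_e/T_s)⁴ = 0.8376, so ε = 2(1 − 0.8376) = 0.3247.

0.325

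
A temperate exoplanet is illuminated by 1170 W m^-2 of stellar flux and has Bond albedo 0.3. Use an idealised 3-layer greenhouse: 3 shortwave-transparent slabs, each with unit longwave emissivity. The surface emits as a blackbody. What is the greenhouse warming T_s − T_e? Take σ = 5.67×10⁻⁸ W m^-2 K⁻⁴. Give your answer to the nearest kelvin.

Top-of-atmosphere balance: σT_e⁴ = S(1−α)/4 = 204.8 W m^-2 → T_e = 245.1 K.
T_s = (N+1)^(1/4)·T_e = 346.7 K.
Warming: T_s − T_e = 101.5 K.

102 K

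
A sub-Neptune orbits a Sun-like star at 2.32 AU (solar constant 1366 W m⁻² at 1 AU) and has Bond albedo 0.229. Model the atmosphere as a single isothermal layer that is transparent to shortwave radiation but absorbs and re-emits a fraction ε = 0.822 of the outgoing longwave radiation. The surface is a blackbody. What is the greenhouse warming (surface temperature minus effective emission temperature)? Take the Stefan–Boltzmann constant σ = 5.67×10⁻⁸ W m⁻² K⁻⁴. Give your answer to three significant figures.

24.2 kelvin

By the inverse-square law, S = 1366/2.32² = 253.8 W m⁻².
The planet radiates to space at T_e = [S(1−α)/(4σ)]^(1/4) = 171.4 K.
Surface balance with a leaky layer gives σT_s⁴ = σT_e⁴·2/(2−ε), so T_s = T_e·[2/(2−0.822)]^(1/4) = 195.6 K.
T_s − T_e = 195.6 − 171.4 = 24.25 K.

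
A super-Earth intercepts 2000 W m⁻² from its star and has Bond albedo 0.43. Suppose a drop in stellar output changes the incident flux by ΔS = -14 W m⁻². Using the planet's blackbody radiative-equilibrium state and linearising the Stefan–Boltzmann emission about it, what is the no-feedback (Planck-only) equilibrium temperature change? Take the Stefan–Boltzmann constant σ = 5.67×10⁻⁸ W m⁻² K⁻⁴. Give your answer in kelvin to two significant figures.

-0.47 K

Unperturbed T_e = [2000·(1−0.43)/(4σ)]^¼ = 266.3 K.
Only a fraction (1−α) is absorbed and it's spread over 4πR², so ΔF = (1−α)ΔS/4 = -1.995 W m⁻².
Planck response: λ_P = 4σT_e³ = 4·5.67×10⁻⁸·(266.3)³ = 4.281 W m⁻²/K.
ΔT₀ = ΔF/λ_P = -1.995/4.281 = -0.466 K.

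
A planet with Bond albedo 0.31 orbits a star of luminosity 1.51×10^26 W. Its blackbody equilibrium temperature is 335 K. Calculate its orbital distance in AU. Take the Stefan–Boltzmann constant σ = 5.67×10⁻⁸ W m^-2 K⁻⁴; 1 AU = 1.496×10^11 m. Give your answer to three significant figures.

Required flux: S = 4σT⁴/(1−α) = 4140 W m^-2.
S = L/(4πd²) → d = √(L/4πS) = √(1.51×10^26/(4π·4140)) = 5.388×10^10 m = 0.3601 AU.

0.360 AU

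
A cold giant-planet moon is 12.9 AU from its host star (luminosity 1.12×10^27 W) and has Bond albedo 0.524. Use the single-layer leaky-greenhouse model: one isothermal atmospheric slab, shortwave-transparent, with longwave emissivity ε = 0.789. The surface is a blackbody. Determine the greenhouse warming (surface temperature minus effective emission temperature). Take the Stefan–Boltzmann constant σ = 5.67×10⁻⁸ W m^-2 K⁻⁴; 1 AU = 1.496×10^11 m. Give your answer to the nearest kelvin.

11 kelvin

d = 12.9 × 1.496×10^11 m = 1.930×10^12 m.
Spreading L over a sphere of radius d: S = 1.12×10^27/(4π·1.93×10^12²) = 23.93 W m^-2.
At the top of the atmosphere, σT_e⁴ = S(1−α)/4 = 2.848 W m^-2, giving T_e = 84.18 K.
For a single slab of emissivity ε, T_s⁴ = 2T_e⁴/(2−ε); thus T_s = 84.18·(1.652)^(1/4) = 95.43 K.
Greenhouse warming: T_s − T_e = 11.25 K.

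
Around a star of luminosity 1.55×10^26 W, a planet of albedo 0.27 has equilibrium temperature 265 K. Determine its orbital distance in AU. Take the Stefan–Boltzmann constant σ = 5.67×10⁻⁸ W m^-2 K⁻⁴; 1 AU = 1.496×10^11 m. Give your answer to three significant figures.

The flux needed for this T is 4σT⁴/(1−0.27) = 1532 W m^-2.
Then d = [L/(4πS)]^(1/2) = 8.972×10^10 m, i.e. 0.5998 AU.

0.600 AU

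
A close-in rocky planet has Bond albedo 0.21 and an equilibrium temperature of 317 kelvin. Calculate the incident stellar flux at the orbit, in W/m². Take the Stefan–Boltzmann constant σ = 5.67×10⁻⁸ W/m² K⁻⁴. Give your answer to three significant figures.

2900 W/m²

From S(1−α)/4 = σT⁴: S = 4σT⁴/(1−α).
σT⁴ = 5.67×10⁻⁸·(317)⁴ = 572.6 W/m².
So S = 4×572.6/(1−0.21) = 2899 W/m².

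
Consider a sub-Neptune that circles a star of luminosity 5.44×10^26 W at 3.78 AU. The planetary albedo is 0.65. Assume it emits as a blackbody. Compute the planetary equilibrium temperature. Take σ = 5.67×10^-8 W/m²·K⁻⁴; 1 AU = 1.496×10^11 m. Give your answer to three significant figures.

120 kelvin

d = 3.78 × 1.496×10^11 m = 5.655×10^11 m.
S = L/(4πd²) = 135.4 W/m².
The planet absorbs (1−α)S over its disc πR² and re-emits over 4πR², so the mean absorbed flux is (1−0.65)·135.4/4 = 11.85 W/m².
In equilibrium σT⁴ equals this, so T = 120.2 K.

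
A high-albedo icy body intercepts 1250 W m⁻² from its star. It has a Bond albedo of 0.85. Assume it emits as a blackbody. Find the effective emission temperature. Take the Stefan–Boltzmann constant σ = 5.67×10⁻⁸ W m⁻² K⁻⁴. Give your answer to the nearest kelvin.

170 K

Absorbed flux (global mean): S(1−α)/4 = 1250·0.15/4 = 46.88 W m⁻².
Set σT⁴ = 46.88 → T = (46.88/σ)^(1/4) = 169.6 K.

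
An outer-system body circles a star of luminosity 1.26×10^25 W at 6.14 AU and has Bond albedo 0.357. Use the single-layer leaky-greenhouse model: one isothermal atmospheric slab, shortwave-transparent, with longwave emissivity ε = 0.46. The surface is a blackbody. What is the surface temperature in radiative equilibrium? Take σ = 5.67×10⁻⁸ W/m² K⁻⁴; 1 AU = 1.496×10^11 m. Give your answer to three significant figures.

45.7 K

d = 6.14 × 1.496×10^11 m = 9.185×10^11 m.
Spreading L over a sphere of radius d: S = 1.26×10^25/(4π·9.19×10^11²) = 1.188 W/m².
Effective emission temperature (TOA balance): σT_e⁴ = S(1−α)/4 = 0.1910 W/m² → T_e = 42.84 K.
The surface balance (absorbed SW + ε·downward IR = σT_s⁴) with T_a⁴ = T_s⁴/2 reduces to T_s = T_e·[2/(2−ε)]^¼ = 45.74 K.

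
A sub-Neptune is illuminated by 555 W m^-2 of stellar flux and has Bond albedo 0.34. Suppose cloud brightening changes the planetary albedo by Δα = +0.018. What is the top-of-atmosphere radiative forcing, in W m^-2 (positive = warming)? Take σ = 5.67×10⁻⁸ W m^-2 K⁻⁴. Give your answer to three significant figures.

TOA radiative forcing: ΔF = −S·Δα/4 = −555.0·(+0.018)/4 = -2.497 W m^-2.

-2.50 W m^-2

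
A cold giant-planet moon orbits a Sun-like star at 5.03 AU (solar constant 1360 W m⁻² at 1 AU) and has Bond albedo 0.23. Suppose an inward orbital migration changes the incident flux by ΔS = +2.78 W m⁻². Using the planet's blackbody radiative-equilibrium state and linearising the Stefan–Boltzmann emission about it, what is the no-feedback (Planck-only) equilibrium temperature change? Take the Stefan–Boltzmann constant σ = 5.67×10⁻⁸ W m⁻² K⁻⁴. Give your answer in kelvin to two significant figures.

1.5 K

Irradiance scales as 1/d², so S = 1360 W m⁻² × (1/5.03)² = 53.75 W m⁻².
Reference equilibrium: T_e = [S(1−α)/(4σ)]^(1/4) = 116.2 K.
TOA radiative forcing: ΔF = (1−α)ΔS/4 = 0.77·(+2.78)/4 = 0.5352 W m⁻².
Linearising σT⁴ gives d(σT⁴)/dT = 4σT_e³ = 0.3561 W m⁻² per K.
So ΔT₀ = 0.5352/0.3561 = 1.50 K.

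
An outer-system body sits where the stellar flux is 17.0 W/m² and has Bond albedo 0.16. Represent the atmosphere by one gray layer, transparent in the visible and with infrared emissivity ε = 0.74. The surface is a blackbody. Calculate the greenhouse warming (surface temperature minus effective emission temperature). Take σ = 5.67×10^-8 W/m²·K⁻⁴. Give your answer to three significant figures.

10.9 K

The planet radiates to space at T_e = [S(1−α)/(4σ)]^(1/4) = 89.08 K.
Surface balance with a leaky layer gives σT_s⁴ = σT_e⁴·2/(2−ε), so T_s = T_e·[2/(2−0.74)]^(1/4) = 99.99 K.
Greenhouse warming: T_s − T_e = 10.91 K.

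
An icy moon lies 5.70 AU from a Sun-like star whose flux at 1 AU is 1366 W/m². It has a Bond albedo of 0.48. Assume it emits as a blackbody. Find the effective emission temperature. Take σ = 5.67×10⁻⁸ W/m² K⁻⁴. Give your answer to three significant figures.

99.1 K

Irradiance scales as 1/d², so S = 1366 W/m² × (1/5.70)² = 42.04 W/m².
Averaging over the sphere, the absorbed flux is S(1−α)/4 = 5.466 W/m².
Set σT⁴ = 5.466 → T = (5.466/σ)^(1/4) = 99.09 K.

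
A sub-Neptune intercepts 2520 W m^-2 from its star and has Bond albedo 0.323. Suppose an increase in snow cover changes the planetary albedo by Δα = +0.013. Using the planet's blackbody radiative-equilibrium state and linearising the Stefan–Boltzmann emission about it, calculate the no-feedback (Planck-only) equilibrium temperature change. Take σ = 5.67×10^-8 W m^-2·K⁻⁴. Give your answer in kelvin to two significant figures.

Reference equilibrium: T_e = [S(1−α)/(4σ)]^(1/4) = 294.5 K.
TOA radiative forcing: ΔF = −S·Δα/4 = −2520·(+0.013)/4 = -8.190 W m^-2.
Planck response: λ_P = 4σT_e³ = 4·5.67×10⁻⁸·(294.5)³ = 5.793 W m^-2/K.
So ΔT₀ = -8.190/5.793 = -1.41 K.

-1.4 K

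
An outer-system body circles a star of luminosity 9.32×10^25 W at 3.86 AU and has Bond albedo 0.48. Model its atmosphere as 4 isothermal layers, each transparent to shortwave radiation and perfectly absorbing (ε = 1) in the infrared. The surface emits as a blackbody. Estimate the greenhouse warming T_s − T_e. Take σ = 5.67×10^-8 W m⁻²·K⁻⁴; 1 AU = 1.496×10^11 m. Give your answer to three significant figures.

41.9 K

Orbital distance: d = 3.86 AU = 5.775×10^11 m.
Spreading L over a sphere of radius d: S = 9.32×10^25/(4π·5.77×10^11²) = 22.24 W m⁻².
OLR = S(1−α)/4 = 2.891 W m⁻²; the top layer radiates at T_e = 84.50 K.
Surface: T_s = (5)^¼·T_e = 126.4 K.
So the greenhouse effect raises the surface by 126.4 − 84.50 = 41.86 K.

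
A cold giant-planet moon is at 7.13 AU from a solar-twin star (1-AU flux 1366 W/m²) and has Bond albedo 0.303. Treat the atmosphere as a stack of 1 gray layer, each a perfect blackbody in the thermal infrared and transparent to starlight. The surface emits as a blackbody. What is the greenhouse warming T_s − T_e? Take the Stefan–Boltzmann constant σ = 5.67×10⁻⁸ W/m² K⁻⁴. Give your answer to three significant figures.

18.0 K

Irradiance scales as 1/d², so S = 1366 W/m² × (1/7.13)² = 26.87 W/m².
The effective emission temperature is T_e = [S(1−α)/(4σ)]^¼ = 95.33 K.
T_s = (N+1)^(1/4)·T_e = 113.4 K.
So the greenhouse effect raises the surface by 113.4 − 95.33 = 18.04 K.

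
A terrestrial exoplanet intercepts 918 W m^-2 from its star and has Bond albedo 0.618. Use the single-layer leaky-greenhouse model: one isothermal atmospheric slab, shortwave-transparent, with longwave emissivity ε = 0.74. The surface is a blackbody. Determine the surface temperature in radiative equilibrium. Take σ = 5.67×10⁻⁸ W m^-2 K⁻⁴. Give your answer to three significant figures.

Effective emission temperature (TOA balance): σT_e⁴ = S(1−α)/4 = 87.67 W m^-2 → T_e = 198.3 K.
The surface balance (absorbed SW + ε·downward IR = σT_s⁴) with T_a⁴ = T_s⁴/2 reduces to T_s = T_e·[2/(2−ε)]^¼ = 222.6 K.

223 kelvin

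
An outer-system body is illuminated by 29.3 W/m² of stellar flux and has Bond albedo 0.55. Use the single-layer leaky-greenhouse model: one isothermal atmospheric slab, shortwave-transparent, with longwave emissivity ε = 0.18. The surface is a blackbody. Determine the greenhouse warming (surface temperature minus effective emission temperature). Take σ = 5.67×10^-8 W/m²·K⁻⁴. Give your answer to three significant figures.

The planet radiates to space at T_e = [S(1−α)/(4σ)]^(1/4) = 87.32 K.
For a single slab of emissivity ε, T_s⁴ = 2T_e⁴/(2−ε); thus T_s = 87.32·(1.099)^(1/4) = 89.40 K.
T_s − T_e = 89.40 − 87.32 = 2.083 K.

2.08 kelvin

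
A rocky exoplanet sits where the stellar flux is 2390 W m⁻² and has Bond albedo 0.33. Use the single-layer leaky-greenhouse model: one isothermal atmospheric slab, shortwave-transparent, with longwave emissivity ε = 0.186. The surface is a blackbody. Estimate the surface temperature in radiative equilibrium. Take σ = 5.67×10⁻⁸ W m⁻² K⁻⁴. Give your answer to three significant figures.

297 K

At the top of the atmosphere, σT_e⁴ = S(1−α)/4 = 400.3 W m⁻², giving T_e = 289.9 K.
Surface balance with a leaky layer gives σT_s⁴ = σT_e⁴·2/(2−ε), so T_s = T_e·[2/(2−0.186)]^(1/4) = 297.0 K.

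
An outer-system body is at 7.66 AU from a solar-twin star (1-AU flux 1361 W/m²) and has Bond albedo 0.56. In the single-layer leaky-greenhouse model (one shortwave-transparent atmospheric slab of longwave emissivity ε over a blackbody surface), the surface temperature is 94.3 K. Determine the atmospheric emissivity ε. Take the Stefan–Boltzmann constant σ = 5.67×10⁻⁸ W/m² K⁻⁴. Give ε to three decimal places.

0.862

By the inverse-square law, S = 1361/7.66² = 23.20 W/m².
Effective temperature: T_e = [S(1−α)/(4σ)]^(1/4) = 81.90 K.
Inverting T_s⁴ = 2T_e⁴/(2−ε): (T_e/T_s)⁴ = 0.5691, so ε = 2(1 − 0.5691) = 0.8619.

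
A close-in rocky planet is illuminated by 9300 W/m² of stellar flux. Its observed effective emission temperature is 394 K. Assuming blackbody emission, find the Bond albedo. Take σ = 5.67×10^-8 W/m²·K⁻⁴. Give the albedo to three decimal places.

0.412

Energy balance: S(1−α)/4 = σT⁴, so 1−α = 4σT⁴/S.
σT⁴ = 1366 W/m², so 4σT⁴ = 5465 W/m².
1−α = 5465/9300 = 0.5877, so α = 0.4123.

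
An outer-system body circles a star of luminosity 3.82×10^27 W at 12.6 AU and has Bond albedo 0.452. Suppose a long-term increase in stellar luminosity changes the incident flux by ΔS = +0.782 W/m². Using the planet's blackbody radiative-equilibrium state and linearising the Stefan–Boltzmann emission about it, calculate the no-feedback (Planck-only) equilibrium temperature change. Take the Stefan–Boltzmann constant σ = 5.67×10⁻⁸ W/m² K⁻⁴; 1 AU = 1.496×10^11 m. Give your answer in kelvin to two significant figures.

d = 12.6 × 1.496×10^11 m = 1.885×10^12 m.
Spreading L over a sphere of radius d: S = 3.82×10^27/(4π·1.88×10^12²) = 85.56 W/m².
The baseline emission temperature is T_e = 119.9 K.
TOA radiative forcing: ΔF = (1−α)ΔS/4 = 0.548·(+0.782)/4 = 0.1071 W/m².
The Planck feedback parameter is 4σT_e³ = 0.3910 W/m²/K.
Hence the no-feedback warming is ΔF/(4σT_e³) = 0.274 K.

0.27 K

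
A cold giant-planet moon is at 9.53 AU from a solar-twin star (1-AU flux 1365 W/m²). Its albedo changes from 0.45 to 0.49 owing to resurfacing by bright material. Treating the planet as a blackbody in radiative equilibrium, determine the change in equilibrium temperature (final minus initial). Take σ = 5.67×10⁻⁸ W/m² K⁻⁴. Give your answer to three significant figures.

-1.45 K

Irradiance scales as 1/d², so S = 1365 W/m² × (1/9.53)² = 15.03 W/m².
Before: T₁ = [15.03·0.55/(4σ)]^(1/4) = 77.70 K.
With α = 0.49, T₂ = 76.25 K.
ΔT = T₂ − T₁ = -1.453 K.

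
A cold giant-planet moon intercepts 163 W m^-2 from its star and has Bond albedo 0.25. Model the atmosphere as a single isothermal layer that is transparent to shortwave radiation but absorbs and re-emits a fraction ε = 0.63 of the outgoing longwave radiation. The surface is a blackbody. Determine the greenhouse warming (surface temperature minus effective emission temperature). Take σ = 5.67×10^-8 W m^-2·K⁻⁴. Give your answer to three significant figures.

15.1 kelvin

The planet radiates to space at T_e = [S(1−α)/(4σ)]^(1/4) = 152.4 K.
The surface balance (absorbed SW + ε·downward IR = σT_s⁴) with T_a⁴ = T_s⁴/2 reduces to T_s = T_e·[2/(2−ε)]^¼ = 167.5 K.
The atmosphere warms the surface by 15.12 K.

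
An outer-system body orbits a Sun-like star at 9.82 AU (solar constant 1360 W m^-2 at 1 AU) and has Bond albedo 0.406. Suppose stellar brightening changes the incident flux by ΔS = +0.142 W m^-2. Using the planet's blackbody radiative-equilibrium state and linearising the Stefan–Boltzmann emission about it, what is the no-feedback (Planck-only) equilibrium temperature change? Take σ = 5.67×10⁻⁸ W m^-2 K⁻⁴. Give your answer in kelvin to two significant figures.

0.20 K

Flux at the orbit: S = 1360/(9.82)² = 14.10 W m^-2.
Unperturbed T_e = [14.10·(1−0.406)/(4σ)]^¼ = 77.96 K.
ΔF = Δ[S(1−α)]/4 = (1−0.406)·+0.142/4 = 0.02109 W m^-2.
Linearising σT⁴ gives d(σT⁴)/dT = 4σT_e³ = 0.1075 W m^-2 per K.
Hence the no-feedback warming is ΔF/(4σT_e³) = 0.196 K.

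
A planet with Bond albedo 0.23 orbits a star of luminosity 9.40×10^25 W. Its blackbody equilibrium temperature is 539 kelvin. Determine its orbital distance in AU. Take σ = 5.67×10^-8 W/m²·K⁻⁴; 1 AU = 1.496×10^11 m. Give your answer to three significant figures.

0.116 AU

Energy balance gives S = 4σT⁴/(1−α) = 24860 W/m².
From L = 4πd²S, d = √(9.40×10^25/(4π·24860)) = 1.735×10^10 m = 0.1160 AU.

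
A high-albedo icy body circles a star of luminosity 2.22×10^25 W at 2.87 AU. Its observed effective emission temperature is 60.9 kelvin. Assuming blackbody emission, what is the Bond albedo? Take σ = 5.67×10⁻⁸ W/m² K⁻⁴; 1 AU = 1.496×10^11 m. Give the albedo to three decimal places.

0.674

d = 2.87 × 1.496×10^11 m = 4.294×10^11 m.
Spreading L over a sphere of radius d: S = 2.22×10^25/(4π·4.29×10^11²) = 9.583 W/m².
Energy balance: S(1−α)/4 = σT⁴, so 1−α = 4σT⁴/S.
4σT⁴ = 4·5.67×10⁻⁸·(60.9)⁴ = 3.120 W/m².
1−α = 3.120/9.583 = 0.3255, so α = 0.6745.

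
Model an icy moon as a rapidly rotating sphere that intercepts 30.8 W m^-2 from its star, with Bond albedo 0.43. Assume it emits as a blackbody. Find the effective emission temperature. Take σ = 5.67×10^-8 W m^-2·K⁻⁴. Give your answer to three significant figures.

93.8 kelvin

Averaging over the sphere, the absorbed flux is S(1−α)/4 = 4.389 W m^-2.
Balancing against σT⁴: T = (4.389/5.67×10⁻⁸)^(1/4) = 93.80 K.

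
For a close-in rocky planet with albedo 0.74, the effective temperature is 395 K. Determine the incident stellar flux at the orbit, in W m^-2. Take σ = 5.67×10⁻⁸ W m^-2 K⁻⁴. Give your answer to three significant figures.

21200 W m^-2

Invert the energy balance for S: S = 4σT⁴/(1−α).
σT⁴ = 5.67×10⁻⁸·(395)⁴ = 1380 W m^-2.
So S = 4×1380/(1−0.74) = 21240 W m^-2.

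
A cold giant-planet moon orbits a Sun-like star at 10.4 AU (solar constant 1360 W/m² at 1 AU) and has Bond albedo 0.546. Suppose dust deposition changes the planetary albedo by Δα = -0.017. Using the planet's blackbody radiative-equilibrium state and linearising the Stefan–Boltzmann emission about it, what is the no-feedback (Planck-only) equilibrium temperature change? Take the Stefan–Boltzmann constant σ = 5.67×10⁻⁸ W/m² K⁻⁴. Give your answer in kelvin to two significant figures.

Irradiance scales as 1/d², so S = 1360 W/m² × (1/10.4)² = 12.57 W/m².
The baseline emission temperature is T_e = 70.83 K.
The change in absorbed flux is Δ[S(1−α)/4] = −SΔα/4 = 0.05344 W/m².
Linearising σT⁴ gives d(σT⁴)/dT = 4σT_e³ = 0.08059 W/m² per K.
Hence the no-feedback warming is ΔF/(4σT_e³) = 0.663 K.

0.66 kelvin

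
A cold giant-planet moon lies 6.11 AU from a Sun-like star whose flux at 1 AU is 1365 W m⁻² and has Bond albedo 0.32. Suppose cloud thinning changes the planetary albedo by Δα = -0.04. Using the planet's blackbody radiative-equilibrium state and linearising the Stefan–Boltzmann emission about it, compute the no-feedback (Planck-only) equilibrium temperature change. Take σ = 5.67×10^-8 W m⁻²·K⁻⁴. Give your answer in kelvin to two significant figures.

Flux at the orbit: S = 1365/(6.11)² = 36.56 W m⁻².
Unperturbed T_e = [36.56·(1−0.32)/(4σ)]^¼ = 102.3 K.
TOA radiative forcing: ΔF = −S·Δα/4 = −36.56·(-0.04)/4 = 0.3656 W m⁻².
The Planck feedback parameter is 4σT_e³ = 0.2430 W m⁻²/K.
Hence the no-feedback warming is ΔF/(4σT_e³) = 1.50 K.

1.5 kelvin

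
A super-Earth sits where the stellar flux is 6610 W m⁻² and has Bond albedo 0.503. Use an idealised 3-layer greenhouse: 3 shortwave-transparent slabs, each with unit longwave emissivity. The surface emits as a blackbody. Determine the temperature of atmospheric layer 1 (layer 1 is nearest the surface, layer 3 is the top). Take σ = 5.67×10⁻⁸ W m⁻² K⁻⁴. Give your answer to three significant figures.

457 kelvin

The effective emission temperature is T_e = [S(1−α)/(4σ)]^¼ = 346.9 K.
In the N-layer model, layer k (counted from the surface) has T_k = (N+1−k)^(1/4)·T_e.
With k = 1: T_1 = (3+1−1)^¼·346.9 K = 456.6 K.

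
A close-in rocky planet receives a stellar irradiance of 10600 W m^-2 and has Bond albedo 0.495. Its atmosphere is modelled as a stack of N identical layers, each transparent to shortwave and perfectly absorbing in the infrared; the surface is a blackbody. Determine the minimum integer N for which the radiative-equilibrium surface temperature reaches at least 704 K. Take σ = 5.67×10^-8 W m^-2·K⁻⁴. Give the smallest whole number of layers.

10

OLR = S(1−α)/4 = 1338 W m^-2; the top layer radiates at T_e = 392.0 K.
Need (N+1)T_e⁴ ≥ T_s⁴, i.e. N+1 ≥ (704/392.0)⁴ = 10.407.
The minimum whole number is N = 10.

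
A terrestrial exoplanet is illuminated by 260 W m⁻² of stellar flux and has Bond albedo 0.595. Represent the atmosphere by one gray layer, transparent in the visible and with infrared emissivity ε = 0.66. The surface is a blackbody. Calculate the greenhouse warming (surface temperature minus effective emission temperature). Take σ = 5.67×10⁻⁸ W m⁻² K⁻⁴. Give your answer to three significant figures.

At the top of the atmosphere, σT_e⁴ = S(1−α)/4 = 26.33 W m⁻², giving T_e = 146.8 K.
The surface balance (absorbed SW + ε·downward IR = σT_s⁴) with T_a⁴ = T_s⁴/2 reduces to T_s = T_e·[2/(2−ε)]^¼ = 162.2 K.
Greenhouse warming: T_s − T_e = 15.46 K.

15.5 kelvin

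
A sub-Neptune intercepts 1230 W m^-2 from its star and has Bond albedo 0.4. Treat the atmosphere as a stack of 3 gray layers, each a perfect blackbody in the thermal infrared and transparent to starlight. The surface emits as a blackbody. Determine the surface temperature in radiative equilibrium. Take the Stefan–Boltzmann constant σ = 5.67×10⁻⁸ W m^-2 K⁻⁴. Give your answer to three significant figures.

OLR = S(1−α)/4 = 184.5 W m^-2; the top layer radiates at T_e = 238.8 K.
For an N-layer opaque stack, T_s⁴ = (N+1)T_e⁴, hence T_s = (4)^(1/4)×238.8 K = 337.8 K.

338 K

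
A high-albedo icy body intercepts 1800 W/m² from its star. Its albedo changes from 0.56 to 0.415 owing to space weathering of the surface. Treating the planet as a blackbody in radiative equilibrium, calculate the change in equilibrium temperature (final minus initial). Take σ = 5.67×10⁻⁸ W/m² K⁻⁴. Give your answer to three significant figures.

17.9 K

Before: T₁ = [1800·0.44/(4σ)]^(1/4) = 243.1 K.
After:  T₂ = [1800·0.585/(4σ)]^(1/4) = 261.0 K.
Change: 261.0 − 243.1 = 17.94 K.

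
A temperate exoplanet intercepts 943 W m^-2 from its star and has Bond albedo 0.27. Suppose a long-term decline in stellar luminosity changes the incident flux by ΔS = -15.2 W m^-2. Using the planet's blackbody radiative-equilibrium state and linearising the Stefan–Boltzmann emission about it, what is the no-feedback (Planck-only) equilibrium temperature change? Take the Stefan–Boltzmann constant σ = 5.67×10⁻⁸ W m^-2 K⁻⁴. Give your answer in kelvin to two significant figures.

Reference equilibrium: T_e = [S(1−α)/(4σ)]^(1/4) = 234.7 K.
ΔF = Δ[S(1−α)]/4 = (1−0.27)·-15.2/4 = -2.774 W m^-2.
Planck response: λ_P = 4σT_e³ = 4·5.67×10⁻⁸·(234.7)³ = 2.933 W m^-2/K.
So ΔT₀ = -2.774/2.933 = -0.946 K.

-0.95 kelvin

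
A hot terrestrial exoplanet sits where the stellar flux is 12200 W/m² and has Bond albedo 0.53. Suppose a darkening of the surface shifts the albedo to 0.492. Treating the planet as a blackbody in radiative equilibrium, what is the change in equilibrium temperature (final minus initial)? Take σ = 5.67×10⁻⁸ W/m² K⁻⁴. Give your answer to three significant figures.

7.83 K

Before: T₁ = [12200·0.47/(4σ)]^(1/4) = 398.8 K.
With α = 0.492, T₂ = 406.6 K.
ΔT = T₂ − T₁ = 7.826 K.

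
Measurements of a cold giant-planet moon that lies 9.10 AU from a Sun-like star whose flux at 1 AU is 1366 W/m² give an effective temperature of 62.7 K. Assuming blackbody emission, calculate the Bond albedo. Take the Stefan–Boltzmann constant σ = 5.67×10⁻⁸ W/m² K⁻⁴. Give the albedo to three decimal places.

Flux at the orbit: S = 1366/(9.10)² = 16.50 W/m².
Rearranging the radiative balance, α = 1 − 4σT⁴/S.
σT⁴ = 0.8763 W/m², so 4σT⁴ = 3.505 W/m².
Hence α = 1 − 3.505/16.50 = 0.7875.

0.788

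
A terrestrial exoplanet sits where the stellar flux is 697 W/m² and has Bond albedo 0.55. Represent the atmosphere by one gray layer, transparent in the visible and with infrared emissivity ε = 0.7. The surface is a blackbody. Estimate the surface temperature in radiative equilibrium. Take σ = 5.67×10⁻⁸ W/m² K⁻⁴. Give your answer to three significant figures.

At the top of the atmosphere, σT_e⁴ = S(1−α)/4 = 78.41 W/m², giving T_e = 192.8 K.
For a single slab of emissivity ε, T_s⁴ = 2T_e⁴/(2−ε); thus T_s = 192.8·(1.538)^(1/4) = 214.8 K.

215 kelvin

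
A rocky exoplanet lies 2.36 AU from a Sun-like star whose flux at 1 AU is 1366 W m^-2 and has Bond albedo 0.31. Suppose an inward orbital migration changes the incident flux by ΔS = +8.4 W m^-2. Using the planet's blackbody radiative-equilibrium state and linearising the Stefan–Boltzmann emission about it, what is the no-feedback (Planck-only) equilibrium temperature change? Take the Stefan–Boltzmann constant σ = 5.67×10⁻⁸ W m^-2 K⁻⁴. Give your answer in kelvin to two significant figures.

1.4 K

Flux at the orbit: S = 1366/(2.36)² = 245.3 W m^-2.
Unperturbed T_e = [245.3·(1−0.31)/(4σ)]^¼ = 165.3 K.
Only a fraction (1−α) is absorbed and it's spread over 4πR², so ΔF = (1−α)ΔS/4 = 1.449 W m^-2.
Linearising σT⁴ gives d(σT⁴)/dT = 4σT_e³ = 1.024 W m^-2 per K.
ΔT₀ = ΔF/λ_P = 1.449/1.024 = 1.42 K.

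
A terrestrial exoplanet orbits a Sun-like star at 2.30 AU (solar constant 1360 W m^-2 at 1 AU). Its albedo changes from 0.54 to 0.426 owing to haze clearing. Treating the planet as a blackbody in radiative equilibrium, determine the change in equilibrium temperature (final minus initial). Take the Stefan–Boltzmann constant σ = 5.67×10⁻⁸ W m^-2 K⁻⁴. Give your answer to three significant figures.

8.60 K

Flux at the orbit: S = 1360/(2.30)² = 257.1 W m^-2.
Before: T₁ = [257.1·0.46/(4σ)]^(1/4) = 151.1 K.
After:  T₂ = [257.1·0.574/(4σ)]^(1/4) = 159.7 K.
ΔT = T₂ − T₁ = 8.600 K.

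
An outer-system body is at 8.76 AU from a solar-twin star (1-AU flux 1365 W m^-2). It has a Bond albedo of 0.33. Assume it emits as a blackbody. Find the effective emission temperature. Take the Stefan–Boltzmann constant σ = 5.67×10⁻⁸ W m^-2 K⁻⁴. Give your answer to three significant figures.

85.1 K

Flux at the orbit: S = 1365/(8.76)² = 17.79 W m^-2.
Averaging over the sphere, the absorbed flux is S(1−α)/4 = 2.979 W m^-2.
Set σT⁴ = 2.979 → T = (2.979/σ)^(1/4) = 85.14 K.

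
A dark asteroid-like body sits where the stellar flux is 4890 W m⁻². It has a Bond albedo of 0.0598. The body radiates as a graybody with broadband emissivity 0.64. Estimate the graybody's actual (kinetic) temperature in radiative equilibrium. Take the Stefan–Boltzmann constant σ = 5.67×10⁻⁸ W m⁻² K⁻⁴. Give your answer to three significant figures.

Averaging over the sphere, the absorbed flux is S(1−α)/4 = 1149 W m⁻².
Equating to εσT⁴ with ε = 0.64: T = (1149/0.64σ)^(1/4) = 421.9 K.

422 kelvin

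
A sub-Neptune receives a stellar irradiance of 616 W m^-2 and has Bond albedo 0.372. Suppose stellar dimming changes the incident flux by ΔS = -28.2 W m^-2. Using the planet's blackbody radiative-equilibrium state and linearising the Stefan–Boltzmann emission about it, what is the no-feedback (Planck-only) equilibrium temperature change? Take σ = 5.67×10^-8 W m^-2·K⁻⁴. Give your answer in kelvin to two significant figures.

-2.3 K

Unperturbed T_e = [616.0·(1−0.372)/(4σ)]^¼ = 203.2 K.
ΔF = Δ[S(1−α)]/4 = (1−0.372)·-28.2/4 = -4.427 W m^-2.
The Planck feedback parameter is 4σT_e³ = 1.904 W m^-2/K.
Hence the no-feedback warming is ΔF/(4σT_e³) = -2.33 K.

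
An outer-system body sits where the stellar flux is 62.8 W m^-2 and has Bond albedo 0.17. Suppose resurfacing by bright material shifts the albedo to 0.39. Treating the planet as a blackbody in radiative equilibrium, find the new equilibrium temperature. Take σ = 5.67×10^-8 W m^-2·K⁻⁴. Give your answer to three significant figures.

T₂ = [S(1−α₂)/(4σ)]^(1/4) = [62.80·0.61/(4σ)]^(1/4) = 114.0 K.

114 K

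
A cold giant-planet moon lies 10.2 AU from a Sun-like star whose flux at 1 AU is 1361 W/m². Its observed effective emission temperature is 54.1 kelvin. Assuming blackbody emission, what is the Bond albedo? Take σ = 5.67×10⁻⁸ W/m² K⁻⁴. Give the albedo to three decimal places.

Flux at the orbit: S = 1361/(10.2)² = 13.08 W/m².
Rearranging the radiative balance, α = 1 − 4σT⁴/S.
σT⁴ = 0.4857 W/m², so 4σT⁴ = 1.943 W/m².
Hence α = 1 − 1.943/13.08 = 0.8515.

0.851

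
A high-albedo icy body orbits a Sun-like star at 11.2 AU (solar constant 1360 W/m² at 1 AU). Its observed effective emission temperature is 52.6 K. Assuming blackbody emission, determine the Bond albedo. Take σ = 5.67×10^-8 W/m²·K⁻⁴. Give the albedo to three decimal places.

Irradiance scales as 1/d², so S = 1360 W/m² × (1/11.2)² = 10.84 W/m².
Energy balance: S(1−α)/4 = σT⁴, so 1−α = 4σT⁴/S.
4σT⁴ = 4·5.67×10⁻⁸·(52.6)⁴ = 1.736 W/m².
Hence α = 1 − 1.736/10.84 = 0.8399.

0.840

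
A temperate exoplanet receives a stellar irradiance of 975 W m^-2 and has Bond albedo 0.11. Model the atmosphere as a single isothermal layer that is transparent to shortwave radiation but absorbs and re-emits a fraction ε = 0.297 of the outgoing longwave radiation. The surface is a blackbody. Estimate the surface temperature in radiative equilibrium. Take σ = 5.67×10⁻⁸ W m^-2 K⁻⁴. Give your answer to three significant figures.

259 kelvin

The planet radiates to space at T_e = [S(1−α)/(4σ)]^(1/4) = 248.7 K.
The surface balance (absorbed SW + ε·downward IR = σT_s⁴) with T_a⁴ = T_s⁴/2 reduces to T_s = T_e·[2/(2−ε)]^¼ = 258.9 K.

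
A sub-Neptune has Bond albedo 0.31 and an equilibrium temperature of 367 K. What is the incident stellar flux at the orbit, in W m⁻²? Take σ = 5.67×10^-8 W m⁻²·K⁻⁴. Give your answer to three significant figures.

From S(1−α)/4 = σT⁴: S = 4σT⁴/(1−α).
σT⁴ = 5.67×10⁻⁸·(367)⁴ = 1029 W m⁻².
S = 4·1029/0.69 = 5963 W m⁻².

5960 W m⁻²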